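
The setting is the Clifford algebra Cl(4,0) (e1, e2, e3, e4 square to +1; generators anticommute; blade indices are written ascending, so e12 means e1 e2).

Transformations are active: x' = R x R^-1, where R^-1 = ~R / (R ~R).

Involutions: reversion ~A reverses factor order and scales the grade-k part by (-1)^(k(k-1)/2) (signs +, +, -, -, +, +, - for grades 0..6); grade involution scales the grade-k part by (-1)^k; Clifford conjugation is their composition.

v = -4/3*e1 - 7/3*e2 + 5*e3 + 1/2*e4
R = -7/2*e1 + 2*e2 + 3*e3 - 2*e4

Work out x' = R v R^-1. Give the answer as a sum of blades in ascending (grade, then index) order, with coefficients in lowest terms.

~R = -7/2*e1 + 2*e2 + 3*e3 - 2*e4, and R ~R = 117/4, so R^-1 = ~R / (117/4).
R v = 14 + 65/6*e12 - 27/2*e13 - 53/12*e14 + 17*e23 - 11/3*e24 + 23/2*e34
Answer: -236/117*e1 + 497/117*e2 - 83/39*e3 - 565/234*e4


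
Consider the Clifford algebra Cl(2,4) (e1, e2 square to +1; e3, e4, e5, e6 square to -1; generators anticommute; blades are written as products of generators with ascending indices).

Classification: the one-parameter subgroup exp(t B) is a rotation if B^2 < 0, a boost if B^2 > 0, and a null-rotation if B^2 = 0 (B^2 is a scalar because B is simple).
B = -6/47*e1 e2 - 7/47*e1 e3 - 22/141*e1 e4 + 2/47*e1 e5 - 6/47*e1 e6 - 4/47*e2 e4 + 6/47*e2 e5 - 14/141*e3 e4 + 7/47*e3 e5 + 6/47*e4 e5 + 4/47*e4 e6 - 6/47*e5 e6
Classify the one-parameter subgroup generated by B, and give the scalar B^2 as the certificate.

B^2 term by term: the squares give (-6/47)^2*(e1 e2)^2 + (-7/47)^2*(e1 e3)^2 + (-22/141)^2*(e1 e4)^2 + (2/47)^2*(e1 e5)^2 + (-6/47)^2*(e1 e6)^2 + (-4/47)^2*(e2 e4)^2 + (6/47)^2*(e2 e5)^2 + (-14/141)^2*(e3 e4)^2 + (7/47)^2*(e3 e5)^2 + (6/47)^2*(e4 e5)^2 + (4/47)^2*(e4 e6)^2 + (-6/47)^2*(e5 e6)^2 = 36/2209*(-1) + 49/2209*(+1) + 484/19881*(+1) + 4/2209*(+1) + 36/2209*(+1) + 16/2209*(+1) + 36/2209*(+1) + 196/19881*(-1) + 49/2209*(-1) + 36/2209*(-1) + 16/2209*(-1) + 36/2209*(-1) = 0 (each basis 2-blade squares to minus the product of its generators' squares); cross terms between blades sharing an index anticommute and cancel; the commuting (index-disjoint) pairs give grade-4 terms 2*c*c'*(blade product), which cancel blade by blade — e1 e2 e3 e4: 56/2209 - 56/2209 = 0; e1 e2 e3 e5: -84/2209 + 84/2209 = 0; e1 e2 e4 e5: -72/2209 + 88/2209 - 16/2209 = 0; e1 e2 e4 e6: -48/2209 + 48/2209 = 0; e1 e2 e5 e6: 72/2209 - 72/2209 = 0; e1 e3 e4 e5: -84/2209 + 308/6627 - 56/6627 = 0; e1 e3 e4 e6: -56/2209 + 56/2209 = 0; e1 e3 e5 e6: 84/2209 - 84/2209 = 0; e1 e4 e5 e6: 88/2209 - 16/2209 - 72/2209 = 0; e2 e3 e4 e5: 56/2209 - 56/2209 = 0; e2 e4 e5 e6: 48/2209 - 48/2209 = 0; e3 e4 e5 e6: 56/2209 - 56/2209 = 0 — confirming B is simple. So B^2 = 0.
Answer: null-rotation, certificate B^2 = 0. The class reads off the invariant scalar 0 directly.


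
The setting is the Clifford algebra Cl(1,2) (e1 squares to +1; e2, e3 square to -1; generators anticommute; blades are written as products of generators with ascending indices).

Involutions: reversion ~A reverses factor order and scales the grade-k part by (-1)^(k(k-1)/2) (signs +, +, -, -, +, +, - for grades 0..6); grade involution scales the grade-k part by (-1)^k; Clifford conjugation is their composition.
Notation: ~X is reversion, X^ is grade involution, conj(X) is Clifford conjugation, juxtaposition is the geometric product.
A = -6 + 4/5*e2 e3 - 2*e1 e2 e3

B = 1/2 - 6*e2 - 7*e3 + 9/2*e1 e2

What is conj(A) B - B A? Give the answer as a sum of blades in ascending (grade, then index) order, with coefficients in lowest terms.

first term: -3 + 152/5*e2 + 189/5*e3 - 41*e1 e2 + 42/5*e1 e3 - 2/5*e2 e3 - e1 e2 e3
second term: -3 + 152/5*e2 + 189/5*e3 - 41*e1 e2 + 42/5*e1 e3 + 2/5*e2 e3 - e1 e2 e3
Answer: -4/5*e2 e3


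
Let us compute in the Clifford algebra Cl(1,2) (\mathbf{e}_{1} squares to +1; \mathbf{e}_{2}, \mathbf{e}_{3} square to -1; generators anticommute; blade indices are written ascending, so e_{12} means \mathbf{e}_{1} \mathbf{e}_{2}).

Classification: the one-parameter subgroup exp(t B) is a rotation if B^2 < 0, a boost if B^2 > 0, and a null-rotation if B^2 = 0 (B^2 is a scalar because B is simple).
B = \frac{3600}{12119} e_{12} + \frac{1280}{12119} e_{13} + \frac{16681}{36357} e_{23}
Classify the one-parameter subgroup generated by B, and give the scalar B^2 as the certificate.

B^2 term by term: the squares give (\frac{3600}{12119})^2*(e_{12})^2 + (\frac{1280}{12119})^2*(e_{13})^2 + (\frac{16681}{36357})^2*(e_{23})^2 = \frac{12960000}{146870161}*(+1) + \frac{1638400}{146870161}*(+1) + \frac{278255761}{1321831449}*(-1) = -\frac{1}{9} (each basis 2-blade squares to minus the product of its generators' squares); cross terms between blades sharing an index anticommute and cancel. So B^2 = -\frac{1}{9}.
Answer: rotation, certificate B^2 = -\frac{1}{9}. One invariant decides it: the square -\frac{1}{9} survives every conjugation, and its sign is exactly the classification.


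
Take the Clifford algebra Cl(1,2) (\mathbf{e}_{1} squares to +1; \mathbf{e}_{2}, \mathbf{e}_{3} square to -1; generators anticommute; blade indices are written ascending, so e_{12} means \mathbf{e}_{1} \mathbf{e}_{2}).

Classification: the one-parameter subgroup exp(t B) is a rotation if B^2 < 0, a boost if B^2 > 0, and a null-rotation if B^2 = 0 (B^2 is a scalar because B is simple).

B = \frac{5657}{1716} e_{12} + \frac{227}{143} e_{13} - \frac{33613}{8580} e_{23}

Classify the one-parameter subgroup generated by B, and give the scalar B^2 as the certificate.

B^2 term by term: the squares give (\frac{5657}{1716})^2*(e_{12})^2 + (\frac{227}{143})^2*(e_{13})^2 + (-\frac{33613}{8580})^2*(e_{23})^2 = \frac{32001649}{2944656}*(+1) + \frac{51529}{20449}*(+1) + \frac{1129833769}{73616400}*(-1) = -\frac{49}{25} (each basis 2-blade squares to minus the product of its generators' squares); cross terms between blades sharing an index anticommute and cancel. So B^2 = -\frac{49}{25}.
Answer: rotation, certificate B^2 = -\frac{49}{25}. The invariant at work: B^2 = -\frac{49}{25} is unchanged by conjugation, hence its sign classifies the subgroup whatever basis B is written in.


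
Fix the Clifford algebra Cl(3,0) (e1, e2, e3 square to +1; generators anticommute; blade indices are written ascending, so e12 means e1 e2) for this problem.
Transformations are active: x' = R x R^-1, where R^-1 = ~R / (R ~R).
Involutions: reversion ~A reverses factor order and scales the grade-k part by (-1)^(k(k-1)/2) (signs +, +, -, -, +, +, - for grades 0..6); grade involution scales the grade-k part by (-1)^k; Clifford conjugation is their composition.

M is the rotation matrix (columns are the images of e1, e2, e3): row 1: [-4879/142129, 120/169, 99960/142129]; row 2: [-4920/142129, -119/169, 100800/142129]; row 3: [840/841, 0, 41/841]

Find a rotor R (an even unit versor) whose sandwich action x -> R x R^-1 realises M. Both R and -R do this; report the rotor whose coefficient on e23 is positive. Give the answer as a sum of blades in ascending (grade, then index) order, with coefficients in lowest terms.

Method: write R = a + b12*e12 + b13*e13 + b23*e23 with a^2 + b12^2 + b13^2 + b23^2 = 1 (so R^-1 = ~R). Expanding the columns R e_j ~R gives tr M = 4a^2 - 1 and, from the antisymmetric part, M21 - M12 = -4a*b12, M13 - M31 = 4a*b13, M32 - M23 = -4a*b23.
Here tr M = -98029/142129, so a^2 = (1 + tr M)/4 = 11025/142129 and a = ±105/377. Taking a = 105/377: M21 - M12 = -105840/142129, M13 - M31 = -42000/142129, M32 - M23 = -100800/142129, giving b12 = 252/377, b13 = -100/377, b23 = 240/377, i.e. R = 105/377 + 252/377*e12 - 100/377*e13 + 240/377*e23.
Its e23 coefficient is already positive.
Answer: 105/377 + 252/377*e12 - 100/377*e13 + 240/377*e23. Sheet selection: the two-to-one cover makes ±R indistinguishable at the matrix level (trace -98029/142129), so uniqueness comes from the required sign on e23.


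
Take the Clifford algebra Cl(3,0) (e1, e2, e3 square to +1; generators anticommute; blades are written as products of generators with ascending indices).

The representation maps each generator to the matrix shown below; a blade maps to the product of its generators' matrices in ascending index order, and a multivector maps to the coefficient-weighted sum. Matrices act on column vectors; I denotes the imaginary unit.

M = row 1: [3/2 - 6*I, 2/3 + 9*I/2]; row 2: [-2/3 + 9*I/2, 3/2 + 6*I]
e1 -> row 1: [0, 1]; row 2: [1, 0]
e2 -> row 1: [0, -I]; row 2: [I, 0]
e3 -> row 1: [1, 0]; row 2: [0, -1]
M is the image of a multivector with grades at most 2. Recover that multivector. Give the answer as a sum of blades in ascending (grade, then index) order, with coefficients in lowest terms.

Method: 1, rho(e1), rho(e2), rho(e3) form a trace-orthogonal basis of the 2x2 complex matrices (tr(X Y) = 2 if X = Y, else 0), so M = m0*1 + m1*rho(e1) + m2*rho(e2) + m3*rho(e3) with m0 = tr(M)/2 = 3/2, m1 = tr(M rho(e1))/2 = 9*I/2, m2 = tr(M rho(e2))/2 = 2*I/3, m3 = tr(M rho(e3))/2 = -6*I.
Multiplying table entries, the bivector images are rho(e1 e2) = I*rho(e3), rho(e1 e3) = -I*rho(e2), rho(e2 e3) = I*rho(e1); with real blade coefficients the real parts of m0..m3 are the coefficients of 1, e1, e2, e3 and the imaginary parts give the bivectors (e2 e3: Im m1, e1 e3: -Im m2, e1 e2: Im m3).
Answer: 3/2 - 6*e1 e2 - 2/3*e1 e3 + 9/2*e2 e3


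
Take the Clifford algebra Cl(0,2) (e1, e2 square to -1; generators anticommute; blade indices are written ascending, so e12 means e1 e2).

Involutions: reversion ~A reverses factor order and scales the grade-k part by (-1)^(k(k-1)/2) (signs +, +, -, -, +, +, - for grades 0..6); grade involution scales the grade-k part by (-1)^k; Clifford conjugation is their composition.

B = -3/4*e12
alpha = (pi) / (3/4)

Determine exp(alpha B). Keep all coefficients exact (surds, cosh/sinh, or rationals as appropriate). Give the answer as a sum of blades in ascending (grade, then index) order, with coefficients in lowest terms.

B^2 = (-3/4)^2*(e12)^2 = 9/16*(-1) = -9/16 (a basis 2-blade squares to minus the product of its generators' squares).
B^2 = -9/16 — circular case — the even/odd split gives cos and sin: l = 3/4, alpha*l = pi, so exp(alpha B) = cos(pi) + (sin(pi)/(3/4))*B = -1 + (0)*B.
Answer: -1


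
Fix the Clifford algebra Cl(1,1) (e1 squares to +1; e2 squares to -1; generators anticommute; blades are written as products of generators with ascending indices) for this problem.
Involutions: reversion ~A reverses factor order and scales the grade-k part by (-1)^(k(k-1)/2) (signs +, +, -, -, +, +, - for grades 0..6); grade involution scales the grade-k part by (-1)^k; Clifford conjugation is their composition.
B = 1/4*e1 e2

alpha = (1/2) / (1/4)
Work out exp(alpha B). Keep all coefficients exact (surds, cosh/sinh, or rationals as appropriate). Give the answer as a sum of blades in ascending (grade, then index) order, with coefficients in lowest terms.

B^2 = (1/4)^2*(e1 e2)^2 = 1/16*(+1) = 1/16 (a basis 2-blade squares to minus the product of its generators' squares).
B^2 = 1/16 — the positive square puts this in the hyperbolic regime; l = 1/4, alpha*l = 1/2, so exp(alpha B) = cosh(1/2) + (sinh(1/2)/(1/4))*B = cosh(1/2) + (4*sinh(1/2))*B.
Answer: cosh(1/2) + sinh(1/2)*e1 e2


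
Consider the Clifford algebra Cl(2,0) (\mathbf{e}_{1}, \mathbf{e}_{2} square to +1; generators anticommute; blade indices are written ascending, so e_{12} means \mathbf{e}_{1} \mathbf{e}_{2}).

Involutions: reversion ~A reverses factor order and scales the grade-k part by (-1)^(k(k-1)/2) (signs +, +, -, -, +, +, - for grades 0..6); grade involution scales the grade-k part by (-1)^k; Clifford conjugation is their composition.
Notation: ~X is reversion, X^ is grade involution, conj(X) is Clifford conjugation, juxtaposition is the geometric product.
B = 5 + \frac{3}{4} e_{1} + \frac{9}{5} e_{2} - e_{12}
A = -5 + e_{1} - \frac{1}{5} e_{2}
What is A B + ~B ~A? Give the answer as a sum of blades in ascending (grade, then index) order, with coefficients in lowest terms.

first term: -\frac{2461}{100} + \frac{21}{20} e_{1} - 11 e_{2} + \frac{139}{20} e_{12}
second term: -\frac{2461}{100} + \frac{21}{20} e_{1} - 11 e_{2} - \frac{139}{20} e_{12}
Answer: -\frac{2461}{50} + \frac{21}{10} e_{1} - 22 e_{2}


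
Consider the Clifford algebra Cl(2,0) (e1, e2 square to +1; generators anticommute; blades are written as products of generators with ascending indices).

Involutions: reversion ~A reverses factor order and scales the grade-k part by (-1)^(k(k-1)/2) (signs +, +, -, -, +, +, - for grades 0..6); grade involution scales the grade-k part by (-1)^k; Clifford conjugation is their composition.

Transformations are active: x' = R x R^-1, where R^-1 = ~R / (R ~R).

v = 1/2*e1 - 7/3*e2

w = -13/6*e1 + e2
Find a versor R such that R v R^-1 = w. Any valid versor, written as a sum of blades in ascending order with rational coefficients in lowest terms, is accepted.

Since q(v) = q(w) = 205/36, the sum R = v + w = -5/3*e1 - 4/3*e2 does the job whenever invertible.
Answer: -5/3*e1 - 4/3*e2


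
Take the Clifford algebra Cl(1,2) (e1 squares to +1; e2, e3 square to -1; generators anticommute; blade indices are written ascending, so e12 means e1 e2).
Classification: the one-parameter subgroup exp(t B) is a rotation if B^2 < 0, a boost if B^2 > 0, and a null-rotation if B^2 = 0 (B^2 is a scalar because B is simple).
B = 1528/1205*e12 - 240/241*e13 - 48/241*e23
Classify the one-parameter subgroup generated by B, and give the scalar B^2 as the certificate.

B^2 term by term: the squares give (1528/1205)^2*(e12)^2 + (-240/241)^2*(e13)^2 + (-48/241)^2*(e23)^2 = 2334784/1452025*(+1) + 57600/58081*(+1) + 2304/58081*(-1) = 64/25 (each basis 2-blade squares to minus the product of its generators' squares); cross terms between blades sharing an index anticommute and cancel. So B^2 = 64/25.
Answer: boost, certificate B^2 = 64/25. Certificate logic: 64/25 is a conjugation-invariant scalar, so its sign fixes rotation versus boost versus null-rotation outright.


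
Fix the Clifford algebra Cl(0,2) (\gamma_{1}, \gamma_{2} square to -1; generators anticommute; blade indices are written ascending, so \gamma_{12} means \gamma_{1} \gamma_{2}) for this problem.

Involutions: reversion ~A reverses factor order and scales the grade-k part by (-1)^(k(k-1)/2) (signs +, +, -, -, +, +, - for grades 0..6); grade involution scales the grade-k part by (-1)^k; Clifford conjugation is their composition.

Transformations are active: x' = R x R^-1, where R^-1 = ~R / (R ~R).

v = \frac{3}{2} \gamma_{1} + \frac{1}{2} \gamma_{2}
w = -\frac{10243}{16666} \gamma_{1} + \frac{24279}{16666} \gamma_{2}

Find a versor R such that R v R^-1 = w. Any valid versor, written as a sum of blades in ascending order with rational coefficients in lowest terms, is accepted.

The midline construction: v and w both square to -\frac{5}{2}, so reflecting in their sum \frac{7378}{8333} \gamma_{1} + \frac{16306}{8333} \gamma_{2} exchanges them.
Answer: \frac{7378}{8333} \gamma_{1} + \frac{16306}{8333} \gamma_{2}


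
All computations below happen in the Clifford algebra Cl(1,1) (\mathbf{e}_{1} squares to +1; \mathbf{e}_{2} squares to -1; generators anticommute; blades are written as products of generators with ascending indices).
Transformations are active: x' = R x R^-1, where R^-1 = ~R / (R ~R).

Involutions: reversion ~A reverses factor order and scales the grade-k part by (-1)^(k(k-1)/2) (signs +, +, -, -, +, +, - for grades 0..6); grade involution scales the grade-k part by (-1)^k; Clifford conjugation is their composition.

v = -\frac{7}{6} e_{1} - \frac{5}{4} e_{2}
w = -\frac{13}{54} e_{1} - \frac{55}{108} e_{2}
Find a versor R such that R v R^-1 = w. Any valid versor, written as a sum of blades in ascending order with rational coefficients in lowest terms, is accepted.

Why this works: both vectors square to -\frac{29}{144}, so q(v) = q(w) and R = v + w = -\frac{38}{27} e_{1} - \frac{95}{54} e_{2} carries v to w — its own direction survives, the complement (v - w)/2 flips.
Answer: -\frac{38}{27} e_{1} - \frac{95}{54} e_{2}


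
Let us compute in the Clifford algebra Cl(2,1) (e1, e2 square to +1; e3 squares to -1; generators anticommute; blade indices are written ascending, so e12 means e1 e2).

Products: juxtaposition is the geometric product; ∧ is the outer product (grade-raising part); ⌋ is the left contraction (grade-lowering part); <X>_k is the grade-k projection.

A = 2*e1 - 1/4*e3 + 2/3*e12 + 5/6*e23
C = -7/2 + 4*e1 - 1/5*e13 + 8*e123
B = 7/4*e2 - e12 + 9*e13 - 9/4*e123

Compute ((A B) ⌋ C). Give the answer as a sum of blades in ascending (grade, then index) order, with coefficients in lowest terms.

step 1: 2/3 - 71/24*e1 - 2*e2 + 433/24*e3 - 73/16*e12 + 5/6*e13 - 161/16*e23 + 1/4*e123
step 2: -37/3 - 9773/120*e1 - 20/3*e2 + 4451/120*e3 - 433/3*e12 + 238/15*e13 - 71/3*e23 + 16/3*e123
Answer: -37/3 - 9773/120*e1 - 20/3*e2 + 4451/120*e3 - 433/3*e12 + 238/15*e13 - 71/3*e23 + 16/3*e123


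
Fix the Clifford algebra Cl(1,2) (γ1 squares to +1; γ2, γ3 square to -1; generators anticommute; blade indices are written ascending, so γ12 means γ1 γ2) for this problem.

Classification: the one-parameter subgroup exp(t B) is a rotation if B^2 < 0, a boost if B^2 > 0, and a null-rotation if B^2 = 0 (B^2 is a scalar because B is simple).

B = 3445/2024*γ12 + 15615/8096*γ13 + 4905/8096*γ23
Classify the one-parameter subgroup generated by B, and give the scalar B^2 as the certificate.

B^2 term by term: the squares give (3445/2024)^2*(γ12)^2 + (15615/8096)^2*(γ13)^2 + (4905/8096)^2*(γ23)^2 = 11868025/4096576*(+1) + 243828225/65545216*(+1) + 24059025/65545216*(-1) = 25/4 (each basis 2-blade squares to minus the product of its generators' squares); cross terms between blades sharing an index anticommute and cancel. So B^2 = 25/4.
Answer: boost, certificate B^2 = 25/4. Key observation: B^2 = 25/4 is a conjugation invariant, so its sign decides the class regardless of the surface form of B.


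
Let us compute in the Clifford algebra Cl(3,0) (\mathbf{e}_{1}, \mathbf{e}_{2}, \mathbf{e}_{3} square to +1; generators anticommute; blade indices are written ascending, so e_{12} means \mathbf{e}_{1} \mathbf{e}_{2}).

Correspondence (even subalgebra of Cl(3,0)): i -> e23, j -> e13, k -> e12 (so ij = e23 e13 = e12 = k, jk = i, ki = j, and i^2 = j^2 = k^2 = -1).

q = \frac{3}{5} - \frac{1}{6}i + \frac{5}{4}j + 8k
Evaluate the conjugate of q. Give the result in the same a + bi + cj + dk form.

In blades: q = \frac{3}{5} + 8 e_{12} + \frac{5}{4} e_{13} - \frac{1}{6} e_{23}.
Quaternion conjugation is reversion on the even subalgebra: the scalar is fixed and every grade-2 blade flips sign, giving \frac{3}{5} - 8 e_{12} - \frac{5}{4} e_{13} + \frac{1}{6} e_{23}; translating back:
Answer: \frac{3}{5} + \frac{1}{6}i - \frac{5}{4}j - 8k


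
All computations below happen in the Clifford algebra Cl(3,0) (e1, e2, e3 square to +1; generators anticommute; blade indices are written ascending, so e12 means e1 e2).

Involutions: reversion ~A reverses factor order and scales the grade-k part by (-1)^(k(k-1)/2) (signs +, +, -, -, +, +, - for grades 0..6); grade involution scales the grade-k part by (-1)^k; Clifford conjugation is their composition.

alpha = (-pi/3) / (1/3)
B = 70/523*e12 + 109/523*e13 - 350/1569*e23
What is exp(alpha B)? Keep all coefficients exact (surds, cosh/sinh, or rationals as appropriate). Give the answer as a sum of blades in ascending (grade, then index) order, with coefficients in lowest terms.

B^2 term by term: the squares give (70/523)^2*(e12)^2 + (109/523)^2*(e13)^2 + (-350/1569)^2*(e23)^2 = 4900/273529*(-1) + 11881/273529*(-1) + 122500/2461761*(-1) = -1/9 (each basis 2-blade squares to minus the product of its generators' squares); cross terms between blades sharing an index anticommute and cancel. So B^2 = -1/9.
B^2 = -1/9 — the series telescopes trigonometrically here: l = 1/3, alpha*l = -pi/3, so exp(alpha B) = cos(-pi/3) + (sin(-pi/3)/(1/3))*B = 1/2 + (-3*sqrt(3)/2)*B.
Answer: 1/2 - 105*sqrt(3)/523*e12 - 327*sqrt(3)/1046*e13 + 175*sqrt(3)/523*e23


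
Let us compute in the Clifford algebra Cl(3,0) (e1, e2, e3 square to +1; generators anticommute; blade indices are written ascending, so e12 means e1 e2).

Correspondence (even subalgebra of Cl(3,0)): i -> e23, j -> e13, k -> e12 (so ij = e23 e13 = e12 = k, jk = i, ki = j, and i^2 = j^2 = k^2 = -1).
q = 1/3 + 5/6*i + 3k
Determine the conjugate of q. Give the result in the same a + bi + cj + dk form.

In blades: q = 1/3 + 3*e12 + 5/6*e23.
Quaternion conjugation is reversion on the even subalgebra: the scalar is fixed and every grade-2 blade flips sign, giving 1/3 - 3*e12 - 5/6*e23; translating back:
Answer: 1/3 - 5/6*i - 3k


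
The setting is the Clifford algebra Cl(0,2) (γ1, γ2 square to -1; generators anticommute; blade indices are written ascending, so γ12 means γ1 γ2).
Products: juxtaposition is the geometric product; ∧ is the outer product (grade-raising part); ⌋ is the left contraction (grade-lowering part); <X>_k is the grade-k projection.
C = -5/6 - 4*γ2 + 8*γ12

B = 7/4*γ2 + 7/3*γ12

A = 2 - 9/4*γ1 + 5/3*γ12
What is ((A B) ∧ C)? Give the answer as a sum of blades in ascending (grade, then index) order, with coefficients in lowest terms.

step 1: -35/9 - 35/12*γ1 + 35/4*γ2 + 35/48*γ12
step 2: 175/54 + 175/72*γ1 + 595/72*γ2 - 1925/96*γ12
Answer: 175/54 + 175/72*γ1 + 595/72*γ2 - 1925/96*γ12


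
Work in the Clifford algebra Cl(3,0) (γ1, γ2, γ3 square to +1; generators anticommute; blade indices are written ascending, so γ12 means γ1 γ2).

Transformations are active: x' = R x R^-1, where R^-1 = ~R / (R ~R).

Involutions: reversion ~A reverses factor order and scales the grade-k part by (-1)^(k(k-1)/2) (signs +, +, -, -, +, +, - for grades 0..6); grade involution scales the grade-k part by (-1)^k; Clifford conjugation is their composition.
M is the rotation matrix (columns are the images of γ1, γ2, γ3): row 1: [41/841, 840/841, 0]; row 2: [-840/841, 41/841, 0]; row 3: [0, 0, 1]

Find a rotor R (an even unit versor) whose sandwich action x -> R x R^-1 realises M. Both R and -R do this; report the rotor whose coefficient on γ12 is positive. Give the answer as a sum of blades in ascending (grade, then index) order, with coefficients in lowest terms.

Method: write R = a + b12*γ12 + b13*γ13 + b23*γ23 with a^2 + b12^2 + b13^2 + b23^2 = 1 (so R^-1 = ~R). Expanding the columns R e_j ~R gives tr M = 4a^2 - 1 and, from the antisymmetric part, M21 - M12 = -4a*b12, M13 - M31 = 4a*b13, M32 - M23 = -4a*b23.
Here tr M = 923/841, so a^2 = (1 + tr M)/4 = 441/841 and a = ±21/29. Taking a = 21/29: M21 - M12 = -1680/841, M13 - M31 = 0, M32 - M23 = 0, giving b12 = 20/29, b13 = 0, b23 = 0, i.e. R = 21/29 + 20/29*γ12.
Its γ12 coefficient is already positive.
Answer: 21/29 + 20/29*γ12. Why the constraint matters: R and -R act identically through the sandwich — M has trace 923/841 either way — so only the sign condition on γ12 picks one of the two preimages.


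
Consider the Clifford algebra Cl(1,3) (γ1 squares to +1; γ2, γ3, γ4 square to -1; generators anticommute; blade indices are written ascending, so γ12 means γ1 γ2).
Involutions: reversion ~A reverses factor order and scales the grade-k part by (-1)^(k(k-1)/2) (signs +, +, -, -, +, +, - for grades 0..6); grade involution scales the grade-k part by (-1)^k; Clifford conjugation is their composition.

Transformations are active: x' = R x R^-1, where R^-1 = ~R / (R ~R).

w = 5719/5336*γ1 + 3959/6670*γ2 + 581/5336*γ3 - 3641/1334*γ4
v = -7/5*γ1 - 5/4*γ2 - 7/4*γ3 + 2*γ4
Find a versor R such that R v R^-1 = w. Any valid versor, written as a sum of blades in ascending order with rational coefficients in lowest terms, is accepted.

Key observation: q(v) = q(w) = -1333/200 (sandwiches preserve the norm), so R = v + w = -8757/26680*γ1 - 8757/13340*γ2 - 8757/5336*γ3 - 973/1334*γ4 works whenever it is invertible — the component of v along it is kept and (v - w)/2 reverses, sending v to w.
Answer: -8757/26680*γ1 - 8757/13340*γ2 - 8757/5336*γ3 - 973/1334*γ4


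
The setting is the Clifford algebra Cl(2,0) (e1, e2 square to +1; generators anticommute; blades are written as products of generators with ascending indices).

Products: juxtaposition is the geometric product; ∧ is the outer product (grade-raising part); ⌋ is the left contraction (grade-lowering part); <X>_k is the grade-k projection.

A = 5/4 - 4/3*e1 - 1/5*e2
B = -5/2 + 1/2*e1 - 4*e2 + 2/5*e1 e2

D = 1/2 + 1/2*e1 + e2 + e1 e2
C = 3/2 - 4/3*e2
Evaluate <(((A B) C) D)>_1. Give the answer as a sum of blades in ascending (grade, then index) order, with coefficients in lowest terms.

step 1: -359/120 + 2423/600*e1 - 151/30*e2 + 89/15*e1 e2
step 2: 1601/720 - 6673/3600*e1 - 641/180*e2 + 791/225*e1 e2
step 3: -827/120 + 4357/600*e1 - 1901/600*e2 + 469/120*e1 e2
step 4: 4357/600*e1 - 1901/600*e2
Answer: 4357/600*e1 - 1901/600*e2


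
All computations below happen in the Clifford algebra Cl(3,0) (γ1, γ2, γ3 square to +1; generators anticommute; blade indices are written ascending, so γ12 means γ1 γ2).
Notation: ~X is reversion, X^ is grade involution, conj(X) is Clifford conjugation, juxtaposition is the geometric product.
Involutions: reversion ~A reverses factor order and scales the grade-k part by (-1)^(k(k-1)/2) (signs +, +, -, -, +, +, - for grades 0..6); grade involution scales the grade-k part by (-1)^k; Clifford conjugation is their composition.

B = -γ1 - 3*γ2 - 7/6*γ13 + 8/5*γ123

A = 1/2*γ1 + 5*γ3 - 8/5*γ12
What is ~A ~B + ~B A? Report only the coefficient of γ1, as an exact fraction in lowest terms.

first term: -1/2 - 319/30*γ1 + 8/5*γ2 + 943/300*γ3 - 19/2*γ12 + 5*γ13 + 37/3*γ23
second term: -1/2 + 31/30*γ1 + 8/5*γ2 - 943/300*γ3 - 13/2*γ12 - 5*γ13 - 53/3*γ23
Answer: -48/5


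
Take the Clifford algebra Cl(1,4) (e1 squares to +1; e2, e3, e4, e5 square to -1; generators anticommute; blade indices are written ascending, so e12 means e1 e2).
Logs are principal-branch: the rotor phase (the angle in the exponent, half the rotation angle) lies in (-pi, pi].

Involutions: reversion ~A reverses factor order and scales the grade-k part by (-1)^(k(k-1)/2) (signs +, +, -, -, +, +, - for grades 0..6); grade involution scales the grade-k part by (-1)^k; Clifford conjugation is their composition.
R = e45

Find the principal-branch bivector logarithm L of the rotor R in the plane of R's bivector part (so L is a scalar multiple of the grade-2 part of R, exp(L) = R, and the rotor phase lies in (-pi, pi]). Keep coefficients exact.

The scalar part of R is 0, which pins the rotor phase on the principal branch; dividing the bivector part by the sine of that phase recovers the unit plane, and L is the phase times that plane.
Concretely: cos(phase) = 0 gives phase = ±pi/2, and since phase/sin(phase) is even the sign is immaterial: L = (phase/sin(phase)) * <R>_2 = (pi/2) * <R>_2.
Answer: pi/2*e45


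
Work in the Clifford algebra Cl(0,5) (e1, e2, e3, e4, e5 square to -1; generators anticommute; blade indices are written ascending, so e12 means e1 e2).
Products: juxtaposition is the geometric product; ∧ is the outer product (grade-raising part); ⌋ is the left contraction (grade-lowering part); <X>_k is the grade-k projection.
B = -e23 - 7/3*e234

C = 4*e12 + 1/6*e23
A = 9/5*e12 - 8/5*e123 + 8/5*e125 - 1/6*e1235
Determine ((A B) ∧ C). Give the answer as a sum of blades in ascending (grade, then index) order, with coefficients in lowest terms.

step 1: -8/5*e1 + 9/5*e13 - 56/15*e14 - 1/6*e15 + 21/5*e134 + 8/5*e135 + 7/18*e145 - 56/15*e1345
step 2: -4/15*e123 - 28/45*e1234 - 1/36*e1235 + 7/108*e12345
Answer: -4/15*e123 - 28/45*e1234 - 1/36*e1235 + 7/108*e12345


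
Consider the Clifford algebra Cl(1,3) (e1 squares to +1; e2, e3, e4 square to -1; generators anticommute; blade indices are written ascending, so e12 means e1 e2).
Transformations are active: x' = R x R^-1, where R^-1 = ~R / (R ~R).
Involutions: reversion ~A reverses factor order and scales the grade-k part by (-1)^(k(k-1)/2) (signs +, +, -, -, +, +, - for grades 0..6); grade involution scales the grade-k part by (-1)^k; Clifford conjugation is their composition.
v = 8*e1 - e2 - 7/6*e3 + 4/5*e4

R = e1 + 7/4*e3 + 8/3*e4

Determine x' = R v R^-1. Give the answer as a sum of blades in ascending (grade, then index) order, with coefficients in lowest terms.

~R = e1 + 7/4*e3 + 8/3*e4, and R ~R = -1321/144, so R^-1 = ~R / (-1321/144).
R v = 949/120 - e12 - 91/6*e13 - 308/15*e14 + 7/4*e23 + 8/3*e24 + 203/45*e34
Answer: -64228/6605*e1 + e2 - 73339/39630*e3 - 35652/6605*e4


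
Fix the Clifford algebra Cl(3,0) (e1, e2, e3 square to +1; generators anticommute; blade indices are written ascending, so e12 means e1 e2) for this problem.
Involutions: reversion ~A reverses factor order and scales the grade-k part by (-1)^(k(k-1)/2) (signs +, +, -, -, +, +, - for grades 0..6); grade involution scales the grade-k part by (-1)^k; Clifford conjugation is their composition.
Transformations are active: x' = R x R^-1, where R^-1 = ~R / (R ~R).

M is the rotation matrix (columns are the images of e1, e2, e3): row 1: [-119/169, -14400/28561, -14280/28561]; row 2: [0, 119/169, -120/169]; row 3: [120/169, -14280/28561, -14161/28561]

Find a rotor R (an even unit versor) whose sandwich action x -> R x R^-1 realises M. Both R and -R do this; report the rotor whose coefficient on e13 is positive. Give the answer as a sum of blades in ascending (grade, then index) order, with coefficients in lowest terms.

Method: write R = a + b12*e12 + b13*e13 + b23*e23 with a^2 + b12^2 + b13^2 + b23^2 = 1 (so R^-1 = ~R). Expanding the columns R e_j ~R gives tr M = 4a^2 - 1 and, from the antisymmetric part, M21 - M12 = -4a*b12, M13 - M31 = 4a*b13, M32 - M23 = -4a*b23.
Here tr M = -14161/28561, so a^2 = (1 + tr M)/4 = 3600/28561 and a = ±60/169. Taking a = 60/169: M21 - M12 = 14400/28561, M13 - M31 = -34560/28561, M32 - M23 = 6000/28561, giving b12 = -60/169, b13 = -144/169, b23 = -25/169, i.e. R = 60/169 - 60/169*e12 - 144/169*e13 - 25/169*e23.
Its e13 coefficient is negative, so report the other preimage -R.
Answer: -60/169 + 60/169*e12 + 144/169*e13 + 25/169*e23. Note: both R and -R realise this M (trace -14161/28561); the covering map identifies them, and the e13-coefficient sign is the tie-breaker.


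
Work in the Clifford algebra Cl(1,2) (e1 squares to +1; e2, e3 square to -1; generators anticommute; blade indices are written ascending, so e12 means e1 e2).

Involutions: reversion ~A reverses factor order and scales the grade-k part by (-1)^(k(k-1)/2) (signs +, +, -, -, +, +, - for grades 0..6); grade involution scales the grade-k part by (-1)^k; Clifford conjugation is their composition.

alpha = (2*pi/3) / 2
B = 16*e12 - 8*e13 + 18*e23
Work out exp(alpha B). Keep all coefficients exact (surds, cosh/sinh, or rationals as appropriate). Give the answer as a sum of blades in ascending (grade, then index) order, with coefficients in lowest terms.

B^2 term by term: the squares give (16)^2*(e12)^2 + (-8)^2*(e13)^2 + (18)^2*(e23)^2 = 256*(+1) + 64*(+1) + 324*(-1) = -4 (each basis 2-blade squares to minus the product of its generators' squares); cross terms between blades sharing an index anticommute and cancel. So B^2 = -4.
B^2 = -4 — since the square is negative, the closed form is circular: l = 2, alpha*l = 2*pi/3, so exp(alpha B) = cos(2*pi/3) + (sin(2*pi/3)/2)*B = -1/2 + (sqrt(3)/4)*B.
Answer: -1/2 + 4*sqrt(3)*e12 - 2*sqrt(3)*e13 + 9*sqrt(3)/2*e23


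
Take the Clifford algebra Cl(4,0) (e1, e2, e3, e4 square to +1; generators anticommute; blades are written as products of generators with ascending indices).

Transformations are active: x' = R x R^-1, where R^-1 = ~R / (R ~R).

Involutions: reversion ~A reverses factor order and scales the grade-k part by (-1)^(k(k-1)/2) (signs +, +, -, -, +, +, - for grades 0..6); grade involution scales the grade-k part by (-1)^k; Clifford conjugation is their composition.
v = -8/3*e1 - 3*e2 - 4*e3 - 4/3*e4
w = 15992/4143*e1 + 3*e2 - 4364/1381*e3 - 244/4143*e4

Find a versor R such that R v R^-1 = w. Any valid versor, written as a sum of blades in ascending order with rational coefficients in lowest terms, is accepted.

Reasoning: v^2 = w^2 = 305/9 since conjugation preserves the quadratic form; R = v + w = 1648/1381*e1 - 9888/1381*e3 - 5768/4143*e4 is then valid when invertible, keeping its own part and reversing (v - w)/2.
Answer: 1648/1381*e1 - 9888/1381*e3 - 5768/4143*e4


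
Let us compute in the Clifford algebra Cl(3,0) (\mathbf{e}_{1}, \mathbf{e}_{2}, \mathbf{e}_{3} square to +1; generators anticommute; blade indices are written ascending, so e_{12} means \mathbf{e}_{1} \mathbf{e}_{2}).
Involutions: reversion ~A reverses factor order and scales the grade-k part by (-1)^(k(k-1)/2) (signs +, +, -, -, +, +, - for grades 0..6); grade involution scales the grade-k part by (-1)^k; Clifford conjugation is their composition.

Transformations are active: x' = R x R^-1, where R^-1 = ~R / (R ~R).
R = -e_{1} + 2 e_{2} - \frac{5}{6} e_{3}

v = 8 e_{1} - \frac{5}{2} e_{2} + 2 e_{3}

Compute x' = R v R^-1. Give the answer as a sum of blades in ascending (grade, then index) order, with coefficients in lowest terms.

~R = -e_{1} + 2 e_{2} - \frac{5}{6} e_{3}, and R ~R = \frac{205}{36}, so R^-1 = ~R / (\frac{205}{36}).
R v = -\frac{44}{3} - \frac{27}{2} e_{12} + \frac{14}{3} e_{13} + \frac{23}{12} e_{23}
Answer: -\frac{584}{205} e_{1} - \frac{3199}{410} e_{2} + \frac{94}{41} e_{3}


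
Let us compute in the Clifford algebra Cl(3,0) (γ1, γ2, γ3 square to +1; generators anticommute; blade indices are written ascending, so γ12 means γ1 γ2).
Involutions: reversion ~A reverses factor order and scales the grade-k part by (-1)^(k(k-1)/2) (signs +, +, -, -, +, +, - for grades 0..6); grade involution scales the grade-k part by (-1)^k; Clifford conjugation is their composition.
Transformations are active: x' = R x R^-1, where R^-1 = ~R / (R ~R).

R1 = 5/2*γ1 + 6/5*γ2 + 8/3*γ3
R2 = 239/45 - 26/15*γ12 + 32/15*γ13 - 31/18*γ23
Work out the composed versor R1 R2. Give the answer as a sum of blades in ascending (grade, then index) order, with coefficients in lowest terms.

Distribute over the terms of R1 (each basis-blade product reordered to ascending indices, repeated generators contracted through their squares):
(5/2*γ1) R2 = 239/18*γ1 - 13/3*γ2 + 16/3*γ3 - 155/36*γ123
(6/5*γ2) R2 = 52/25*γ1 + 478/75*γ2 - 31/15*γ3 - 64/25*γ123
(8/3*γ3) R2 = -256/45*γ1 + 124/27*γ2 + 1912/135*γ3 - 208/45*γ123
Summing the partial products and collecting blades:
Answer: 4351/450*γ1 + 4477/675*γ2 + 2353/135*γ3 - 10339/900*γ123


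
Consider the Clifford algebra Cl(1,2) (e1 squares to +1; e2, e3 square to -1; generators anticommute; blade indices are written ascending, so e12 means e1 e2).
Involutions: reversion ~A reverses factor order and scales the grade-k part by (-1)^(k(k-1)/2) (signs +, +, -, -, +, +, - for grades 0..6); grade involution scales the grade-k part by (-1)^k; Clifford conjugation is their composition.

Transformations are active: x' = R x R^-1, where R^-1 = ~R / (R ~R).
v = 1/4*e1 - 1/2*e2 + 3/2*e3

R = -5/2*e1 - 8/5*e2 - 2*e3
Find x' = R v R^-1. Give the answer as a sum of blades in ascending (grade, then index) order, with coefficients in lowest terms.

~R = -5/2*e1 - 8/5*e2 - 2*e3, and R ~R = -31/100, so R^-1 = ~R / (-31/100).
R v = 63/40 + 33/20*e12 - 13/4*e13 - 17/5*e23
Answer: 3119/124*e1 + 1039/62*e2 + 1167/62*e3


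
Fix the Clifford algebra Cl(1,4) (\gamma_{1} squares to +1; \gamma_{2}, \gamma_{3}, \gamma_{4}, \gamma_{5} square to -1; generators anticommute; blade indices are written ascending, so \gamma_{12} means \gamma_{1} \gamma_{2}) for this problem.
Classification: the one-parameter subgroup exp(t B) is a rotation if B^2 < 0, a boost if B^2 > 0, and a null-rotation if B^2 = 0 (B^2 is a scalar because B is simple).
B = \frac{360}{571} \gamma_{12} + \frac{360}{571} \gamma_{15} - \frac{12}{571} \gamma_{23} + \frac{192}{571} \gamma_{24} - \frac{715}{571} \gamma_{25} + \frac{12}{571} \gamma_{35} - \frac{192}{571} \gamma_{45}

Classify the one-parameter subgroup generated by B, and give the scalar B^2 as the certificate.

B^2 term by term: the squares give (\frac{360}{571})^2*(\gamma_{12})^2 + (\frac{360}{571})^2*(\gamma_{15})^2 + (-\frac{12}{571})^2*(\gamma_{23})^2 + (\frac{192}{571})^2*(\gamma_{24})^2 + (-\frac{715}{571})^2*(\gamma_{25})^2 + (\frac{12}{571})^2*(\gamma_{35})^2 + (-\frac{192}{571})^2*(\gamma_{45})^2 = \frac{129600}{326041}*(+1) + \frac{129600}{326041}*(+1) + \frac{144}{326041}*(-1) + \frac{36864}{326041}*(-1) + \frac{511225}{326041}*(-1) + \frac{144}{326041}*(-1) + \frac{36864}{326041}*(-1) = -1 (each basis 2-blade squares to minus the product of its generators' squares); cross terms between blades sharing an index anticommute and cancel; the commuting (index-disjoint) pairs give grade-4 terms 2*c*c'*(blade product), which cancel blade by blade — \gamma_{1235}: \frac{8640}{326041} - \frac{8640}{326041} = 0; \gamma_{1245}: -\frac{138240}{326041} + \frac{138240}{326041} = 0; \gamma_{2345}: \frac{4608}{326041} - \frac{4608}{326041} = 0 — confirming B is simple. So B^2 = -1.
Answer: rotation, certificate B^2 = -1. Why this suffices: the scalar -1 survives any versor conjugation, so its sign alone determines the class however B is presented.


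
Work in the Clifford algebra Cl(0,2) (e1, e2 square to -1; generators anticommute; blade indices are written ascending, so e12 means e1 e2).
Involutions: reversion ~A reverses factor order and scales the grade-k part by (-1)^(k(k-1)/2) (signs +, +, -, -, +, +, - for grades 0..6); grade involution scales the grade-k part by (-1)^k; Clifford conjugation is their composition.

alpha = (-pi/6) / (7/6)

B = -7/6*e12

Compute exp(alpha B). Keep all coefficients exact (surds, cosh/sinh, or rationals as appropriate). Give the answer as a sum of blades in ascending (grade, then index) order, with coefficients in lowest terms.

B^2 = (-7/6)^2*(e12)^2 = 49/36*(-1) = -49/36 (a basis 2-blade squares to minus the product of its generators' squares).
B^2 = -49/36 — a negative square means the series sums to a rotation: l = 7/6, alpha*l = -pi/6, so exp(alpha B) = cos(-pi/6) + (sin(-pi/6)/(7/6))*B = sqrt(3)/2 + (-3/7)*B.
Answer: sqrt(3)/2 + 1/2*e12


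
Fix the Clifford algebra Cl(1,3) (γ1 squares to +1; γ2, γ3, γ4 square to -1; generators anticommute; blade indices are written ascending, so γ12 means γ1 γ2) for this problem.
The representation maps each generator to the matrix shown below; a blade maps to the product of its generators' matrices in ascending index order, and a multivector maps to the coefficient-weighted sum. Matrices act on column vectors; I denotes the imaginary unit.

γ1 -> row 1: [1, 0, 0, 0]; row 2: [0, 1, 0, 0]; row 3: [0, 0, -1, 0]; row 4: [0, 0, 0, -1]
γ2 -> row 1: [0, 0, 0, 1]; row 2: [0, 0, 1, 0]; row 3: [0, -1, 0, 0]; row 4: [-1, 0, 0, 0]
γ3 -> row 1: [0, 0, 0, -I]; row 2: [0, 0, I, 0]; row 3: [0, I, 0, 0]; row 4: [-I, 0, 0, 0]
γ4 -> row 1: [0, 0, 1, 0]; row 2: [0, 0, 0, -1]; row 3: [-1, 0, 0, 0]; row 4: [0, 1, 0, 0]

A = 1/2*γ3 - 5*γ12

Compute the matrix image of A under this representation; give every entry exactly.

Bivector images (products of the table entries): rho(γ12) = rho(γ1)rho(γ2) = row 1: [0, 0, 0, 1]; row 2: [0, 0, 1, 0]; row 3: [0, 1, 0, 0]; row 4: [1, 0, 0, 0].
M = (1/2)*rho(γ3) + (-5)*rho(γ12), summed entrywise:
Answer: row 1: [0, 0, 0, -5 - I/2]; row 2: [0, 0, -5 + I/2, 0]; row 3: [0, -5 + I/2, 0, 0]; row 4: [-5 - I/2, 0, 0, 0]


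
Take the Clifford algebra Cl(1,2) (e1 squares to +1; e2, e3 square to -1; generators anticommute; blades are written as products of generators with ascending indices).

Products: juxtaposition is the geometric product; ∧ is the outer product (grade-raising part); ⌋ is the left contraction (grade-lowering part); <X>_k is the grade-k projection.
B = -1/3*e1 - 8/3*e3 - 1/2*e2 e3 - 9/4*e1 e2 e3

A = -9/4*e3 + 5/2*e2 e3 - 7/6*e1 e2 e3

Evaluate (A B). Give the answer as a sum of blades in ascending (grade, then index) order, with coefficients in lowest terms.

step 1: -59/8 + 121/24*e1 + 187/24*e2 - 1177/144*e1 e2 - 3/4*e1 e3 + 7/18*e2 e3 - 5/6*e1 e2 e3
Answer: -59/8 + 121/24*e1 + 187/24*e2 - 1177/144*e1 e2 - 3/4*e1 e3 + 7/18*e2 e3 - 5/6*e1 e2 e3


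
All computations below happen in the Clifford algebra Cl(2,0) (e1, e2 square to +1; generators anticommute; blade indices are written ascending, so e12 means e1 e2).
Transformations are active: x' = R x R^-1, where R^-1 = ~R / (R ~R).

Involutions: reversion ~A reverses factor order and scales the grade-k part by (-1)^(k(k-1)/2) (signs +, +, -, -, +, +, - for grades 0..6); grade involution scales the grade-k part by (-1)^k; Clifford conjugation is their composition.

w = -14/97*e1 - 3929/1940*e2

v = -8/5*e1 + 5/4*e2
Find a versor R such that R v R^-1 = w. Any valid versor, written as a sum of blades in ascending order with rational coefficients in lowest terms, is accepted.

Here q(v) = q(w) = 1649/400; the classical choice R = v + w = -846/485*e1 - 376/485*e2 then realises v -> w under the sandwich.
Answer: -846/485*e1 - 376/485*e2
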